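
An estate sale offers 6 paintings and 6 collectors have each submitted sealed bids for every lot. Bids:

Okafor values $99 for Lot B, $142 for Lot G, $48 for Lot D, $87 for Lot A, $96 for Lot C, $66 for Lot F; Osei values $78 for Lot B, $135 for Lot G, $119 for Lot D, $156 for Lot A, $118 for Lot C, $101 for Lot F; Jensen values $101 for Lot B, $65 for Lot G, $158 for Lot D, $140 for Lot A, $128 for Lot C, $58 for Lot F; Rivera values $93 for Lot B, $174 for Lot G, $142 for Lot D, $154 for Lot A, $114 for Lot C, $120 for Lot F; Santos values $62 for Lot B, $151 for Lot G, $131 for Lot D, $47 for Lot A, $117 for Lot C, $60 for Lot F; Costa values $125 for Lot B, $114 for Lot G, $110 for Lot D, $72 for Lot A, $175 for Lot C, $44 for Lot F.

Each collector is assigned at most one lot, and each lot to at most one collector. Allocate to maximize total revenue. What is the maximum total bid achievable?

Optimal: Okafor→Lot B ($99), Osei→Lot A ($156), Jensen→Lot D ($158), Rivera→Lot F ($120), Santos→Lot G ($151), Costa→Lot C ($175) — total 99+156+158+120+151+175 = $859.
Column-greedy (each lot in turn goes to its best remaining collector) gives $796, worse by 63.
Next-best assignment: Okafor→Lot B, Osei→Lot F, Jensen→Lot D, Rivera→Lot A, Santos→Lot G, Costa→Lot C = $838.

Max total: $859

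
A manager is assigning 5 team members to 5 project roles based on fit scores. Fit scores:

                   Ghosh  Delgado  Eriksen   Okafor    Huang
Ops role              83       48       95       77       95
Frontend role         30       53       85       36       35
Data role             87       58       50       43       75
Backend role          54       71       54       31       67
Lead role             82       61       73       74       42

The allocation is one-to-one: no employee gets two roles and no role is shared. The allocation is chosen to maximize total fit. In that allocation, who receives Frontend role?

Eriksen receives Frontend role.

Treat this as an assignment problem: match each employee to one role.
Optimal: Ghosh→Data role (87 pts), Delgado→Backend role (71 pts), Eriksen→Frontend role (85 pts), Okafor→Lead role (74 pts), Huang→Ops role (95 pts) — total 87+71+85+74+95 = 412 pts.
Next-best assignment: Ghosh→Lead role, Delgado→Backend role, Eriksen→Frontend role, Okafor→Ops role, Huang→Data role = 390 pts.
Swapping Eriksen↔Okafor (Eriksen→Lead role 73 pts, Okafor→Frontend role 36 pts) loses 50.
No other one-to-one assignment exceeds 412 pts.
Eriksen's own top role is Ops role (95 pts), but forcing Eriksen→Ops role and reassigning the rest optimally gives only 376 pts — worse by 36.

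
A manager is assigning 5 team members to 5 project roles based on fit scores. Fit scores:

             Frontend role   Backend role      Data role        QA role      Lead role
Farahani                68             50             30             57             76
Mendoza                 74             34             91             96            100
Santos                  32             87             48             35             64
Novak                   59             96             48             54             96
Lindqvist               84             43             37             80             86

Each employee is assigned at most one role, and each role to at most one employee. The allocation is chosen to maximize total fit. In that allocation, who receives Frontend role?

Farahani receives Frontend role.

Optimal: Farahani→Frontend role (68 pts), Mendoza→Data role (91 pts), Santos→Backend role (87 pts), Novak→Lead role (96 pts), Lindqvist→QA role (80 pts) — total 68+91+87+96+80 = 422 pts.
Swapping Farahani↔Lindqvist (Farahani→QA role 57 pts, Lindqvist→Frontend role 84 pts) loses 7.
Farahani's own top role is Lead role (76 pts), but forcing Farahani→Lead role and reassigning the rest optimally gives only 400 pts — worse by 22.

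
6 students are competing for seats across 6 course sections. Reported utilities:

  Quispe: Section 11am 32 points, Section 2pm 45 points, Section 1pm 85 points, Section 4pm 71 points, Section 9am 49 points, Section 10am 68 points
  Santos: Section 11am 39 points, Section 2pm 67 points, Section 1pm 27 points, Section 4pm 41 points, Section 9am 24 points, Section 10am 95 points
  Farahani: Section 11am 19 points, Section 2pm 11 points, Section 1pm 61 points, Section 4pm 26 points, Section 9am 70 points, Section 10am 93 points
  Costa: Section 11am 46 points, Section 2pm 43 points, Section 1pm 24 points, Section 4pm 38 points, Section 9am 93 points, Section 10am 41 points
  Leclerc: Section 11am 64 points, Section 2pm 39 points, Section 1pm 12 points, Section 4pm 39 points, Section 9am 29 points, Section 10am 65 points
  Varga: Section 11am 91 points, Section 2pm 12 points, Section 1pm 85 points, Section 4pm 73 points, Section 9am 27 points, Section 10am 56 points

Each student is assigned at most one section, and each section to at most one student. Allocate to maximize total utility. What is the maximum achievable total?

Max total: 475 points

Optimal: Quispe→Section 1pm (85 points), Santos→Section 2pm (67 points), Farahani→Section 10am (93 points), Costa→Section 9am (93 points), Leclerc→Section 11am (64 points), Varga→Section 4pm (73 points) — total 85+67+93+93+64+73 = 475 points.
Max-entry greedy (repeatedly take the single best remaining cell) gives 429 points, worse by 46.
Swapping Quispe↔Santos (Quispe→Section 2pm 45 points, Santos→Section 1pm 27 points) loses 80.
No other one-to-one assignment exceeds 475 points.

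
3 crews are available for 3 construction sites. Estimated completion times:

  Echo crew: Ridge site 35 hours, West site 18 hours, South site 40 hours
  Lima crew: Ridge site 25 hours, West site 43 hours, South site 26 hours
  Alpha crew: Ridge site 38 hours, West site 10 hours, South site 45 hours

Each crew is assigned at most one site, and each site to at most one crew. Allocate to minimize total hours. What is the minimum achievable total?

Optimal: Echo crew→Ridge site (35 hours), Lima crew→South site (26 hours), Alpha crew→West site (10 hours) — total 35+26+10 = 71 hours.
Row-greedy (each crew in turn takes its cheapest remaining site) gives 88 hours, worse by 17.
Swapping Alpha crew↔Lima crew (Alpha crew→South site 45 hours, Lima crew→West site 43 hours) adds 52.
Every other assignment is strictly worse.

Minimum total: 71 hours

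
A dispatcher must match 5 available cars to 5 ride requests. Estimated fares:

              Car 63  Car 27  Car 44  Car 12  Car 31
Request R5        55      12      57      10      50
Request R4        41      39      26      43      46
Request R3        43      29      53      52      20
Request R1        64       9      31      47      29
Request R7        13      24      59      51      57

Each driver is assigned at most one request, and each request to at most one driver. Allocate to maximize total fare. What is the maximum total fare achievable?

Max total: $269

Optimal: Car 63→Request R1 ($64), Car 27→Request R4 ($39), Car 44→Request R5 ($57), Car 12→Request R3 ($52), Car 31→Request R7 ($57) — total 64+39+57+52+57 = $269.
Column-greedy (each request in turn goes to its best remaining driver) gives $243, worse by 26.
Checked against all permutations: $269 is optimal.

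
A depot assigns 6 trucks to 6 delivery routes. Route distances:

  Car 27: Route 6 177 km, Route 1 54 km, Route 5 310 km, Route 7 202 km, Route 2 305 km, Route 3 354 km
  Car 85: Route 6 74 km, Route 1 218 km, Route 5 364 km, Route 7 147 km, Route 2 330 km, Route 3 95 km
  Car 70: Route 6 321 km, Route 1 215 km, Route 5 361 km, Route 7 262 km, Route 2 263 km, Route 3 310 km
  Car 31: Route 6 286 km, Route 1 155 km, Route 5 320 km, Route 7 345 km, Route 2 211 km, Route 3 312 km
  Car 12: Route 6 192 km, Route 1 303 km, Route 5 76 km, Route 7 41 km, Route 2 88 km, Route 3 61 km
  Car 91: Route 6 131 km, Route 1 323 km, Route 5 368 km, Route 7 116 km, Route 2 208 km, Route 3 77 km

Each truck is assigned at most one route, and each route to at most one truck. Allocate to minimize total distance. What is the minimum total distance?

Minimum total: 754 km

Treat this as an assignment problem: match each truck to one route.
Optimal: Car 27→Route 1 (54 km), Car 85→Route 6 (74 km), Car 70→Route 7 (262 km), Car 31→Route 2 (211 km), Car 12→Route 5 (76 km), Car 91→Route 3 (77 km) — total 54+74+262+211+76+77 = 754 km.
Column-greedy (each route in turn goes to its cheapest remaining truck) gives 841 km, worse by 87.
Next-best assignment: Car 27→Route 1, Car 85→Route 6, Car 70→Route 5, Car 31→Route 2, Car 12→Route 7, Car 91→Route 3 = 818 km.
Swapping Car 27↔Car 70 (Car 27→Route 7 202 km, Car 70→Route 1 215 km) adds 101.
No other one-to-one assignment undercuts 754 km.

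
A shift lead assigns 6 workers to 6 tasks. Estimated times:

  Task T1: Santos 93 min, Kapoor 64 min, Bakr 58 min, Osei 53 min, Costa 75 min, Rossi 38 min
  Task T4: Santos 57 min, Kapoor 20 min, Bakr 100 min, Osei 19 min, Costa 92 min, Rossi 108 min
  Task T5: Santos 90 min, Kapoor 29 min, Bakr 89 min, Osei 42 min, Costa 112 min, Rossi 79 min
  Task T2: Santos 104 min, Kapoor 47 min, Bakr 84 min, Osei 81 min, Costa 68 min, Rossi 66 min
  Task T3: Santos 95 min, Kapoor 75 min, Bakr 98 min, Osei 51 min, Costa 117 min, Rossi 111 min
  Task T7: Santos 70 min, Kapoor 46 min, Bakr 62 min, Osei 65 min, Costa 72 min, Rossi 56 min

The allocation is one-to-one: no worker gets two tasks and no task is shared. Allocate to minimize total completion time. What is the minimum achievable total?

Treat this as an assignment problem: match each worker to one task.
Optimal: Santos→Task T4 (57 min), Kapoor→Task T5 (29 min), Bakr→Task T7 (62 min), Osei→Task T3 (51 min), Costa→Task T2 (68 min), Rossi→Task T1 (38 min) — total 57+29+62+51+68+38 = 305 min.

Minimum total: 305 min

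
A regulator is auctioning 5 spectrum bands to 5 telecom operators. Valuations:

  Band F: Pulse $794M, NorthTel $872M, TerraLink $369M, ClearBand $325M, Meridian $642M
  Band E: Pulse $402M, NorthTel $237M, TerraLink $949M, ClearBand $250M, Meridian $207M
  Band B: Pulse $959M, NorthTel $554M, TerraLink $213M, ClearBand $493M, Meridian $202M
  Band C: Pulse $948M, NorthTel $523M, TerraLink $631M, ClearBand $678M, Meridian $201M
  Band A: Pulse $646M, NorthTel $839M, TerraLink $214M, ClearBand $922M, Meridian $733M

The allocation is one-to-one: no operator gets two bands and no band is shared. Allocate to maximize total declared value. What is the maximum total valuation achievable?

Optimal: Pulse→Band B ($959M), NorthTel→Band F ($872M), TerraLink→Band E ($949M), ClearBand→Band C ($678M), Meridian→Band A ($733M) — total 959+872+949+678+733 = $4191M.
Max-entry greedy (repeatedly take the single best remaining cell) gives $3903M, worse by 288.
Next-best assignment: Pulse→Band B, NorthTel→Band A, TerraLink→Band E, ClearBand→Band C, Meridian→Band F = $4067M.
Swapping ClearBand↔Pulse (ClearBand→Band B $493M, Pulse→Band C $948M) loses 196.
Every other assignment is strictly worse.

Max total: $4191M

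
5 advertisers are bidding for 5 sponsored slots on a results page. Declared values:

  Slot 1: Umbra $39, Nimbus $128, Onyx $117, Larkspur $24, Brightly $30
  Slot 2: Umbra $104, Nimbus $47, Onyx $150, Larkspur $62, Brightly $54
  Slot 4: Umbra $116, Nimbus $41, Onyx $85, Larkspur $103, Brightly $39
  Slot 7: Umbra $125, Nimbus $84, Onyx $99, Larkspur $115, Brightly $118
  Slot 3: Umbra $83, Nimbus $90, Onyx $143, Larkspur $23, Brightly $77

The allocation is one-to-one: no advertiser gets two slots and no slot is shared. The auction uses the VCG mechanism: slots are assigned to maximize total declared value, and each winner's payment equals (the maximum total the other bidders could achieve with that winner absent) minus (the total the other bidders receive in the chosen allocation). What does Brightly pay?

Brightly pays $31.

Efficient allocation: Umbra→Slot 2 ($104), Nimbus→Slot 1 ($128), Onyx→Slot 3 ($143), Larkspur→Slot 4 ($103), Brightly→Slot 7 ($118); total welfare W = $596.
Brightly receives Slot 7 at value $118, so the others get W − 118 = $478.
Without Brightly: best allocation of the remaining 4 bidders over all 5 slots is Umbra→Slot 4 ($116), Nimbus→Slot 1 ($128), Onyx→Slot 2 ($150), Larkspur→Slot 7 ($115), total $509.
VCG payment = (others' best without Brightly) − (others' welfare with Brightly) = 509 − 478 = $31.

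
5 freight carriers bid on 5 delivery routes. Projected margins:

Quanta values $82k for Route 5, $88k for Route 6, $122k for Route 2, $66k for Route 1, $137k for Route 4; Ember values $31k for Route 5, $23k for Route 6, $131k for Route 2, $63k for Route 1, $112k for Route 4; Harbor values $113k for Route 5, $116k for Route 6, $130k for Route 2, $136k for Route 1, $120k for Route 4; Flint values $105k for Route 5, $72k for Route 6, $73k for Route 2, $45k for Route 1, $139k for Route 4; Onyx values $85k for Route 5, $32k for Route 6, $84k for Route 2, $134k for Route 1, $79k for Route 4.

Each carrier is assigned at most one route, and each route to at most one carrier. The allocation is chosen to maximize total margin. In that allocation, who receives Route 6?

Optimal: Quanta→Route 4 ($137k), Ember→Route 2 ($131k), Harbor→Route 6 ($116k), Flint→Route 5 ($105k), Onyx→Route 1 ($134k) — total 137+131+116+105+134 = $623k.
Next-best assignment: Quanta→Route 6, Ember→Route 2, Harbor→Route 5, Flint→Route 4, Onyx→Route 1 = $605k.
Swapping Onyx↔Ember (Onyx→Route 2 $84k, Ember→Route 1 $63k) loses 118.
Harbor's own top route is Route 1 ($136k), but forcing Harbor→Route 1 and reassigning the rest optimally gives only $579k — worse by 44.

Harbor receives Route 6.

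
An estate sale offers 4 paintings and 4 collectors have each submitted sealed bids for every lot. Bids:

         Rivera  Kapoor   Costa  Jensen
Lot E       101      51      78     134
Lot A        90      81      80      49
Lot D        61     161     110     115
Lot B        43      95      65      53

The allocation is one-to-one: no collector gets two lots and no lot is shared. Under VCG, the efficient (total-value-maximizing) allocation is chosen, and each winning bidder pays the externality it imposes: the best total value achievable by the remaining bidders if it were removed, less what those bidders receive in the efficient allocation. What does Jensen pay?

Efficient allocation: Rivera→Lot A ($90), Kapoor→Lot D ($161), Costa→Lot B ($65), Jensen→Lot E ($134); total welfare W = $450.
Jensen receives Lot E at value $134, so the others get W − 134 = $316.
Without Jensen: best allocation of the remaining 3 bidders over all 4 lots is Rivera→Lot E ($101), Kapoor→Lot D ($161), Costa→Lot A ($80), total $342.
VCG payment = (others' best without Jensen) − (others' welfare with Jensen) = 342 − 316 = $26.

Jensen pays $26.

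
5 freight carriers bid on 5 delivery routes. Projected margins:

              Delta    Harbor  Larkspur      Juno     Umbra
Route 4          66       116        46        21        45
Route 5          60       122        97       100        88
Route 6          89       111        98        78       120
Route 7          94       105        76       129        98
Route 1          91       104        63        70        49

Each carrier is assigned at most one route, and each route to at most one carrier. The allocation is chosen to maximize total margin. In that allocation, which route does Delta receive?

Treat this as an assignment problem: match each carrier to one route.
Optimal: Delta→Route 1 ($91k), Harbor→Route 4 ($116k), Larkspur→Route 5 ($97k), Juno→Route 7 ($129k), Umbra→Route 6 ($120k) — total 91+116+97+129+120 = $553k.
Column-greedy (each route in turn goes to its best remaining carrier) gives $493k, worse by 60.
Next-best assignment: Delta→Route 1, Harbor→Route 4, Larkspur→Route 6, Juno→Route 7, Umbra→Route 5 = $522k.
Every other assignment is strictly worse.
Delta's own top route is Route 7 ($94k), but forcing Delta→Route 7 and reassigning the rest optimally gives only $497k — worse by 56.

Delta receives Route 1.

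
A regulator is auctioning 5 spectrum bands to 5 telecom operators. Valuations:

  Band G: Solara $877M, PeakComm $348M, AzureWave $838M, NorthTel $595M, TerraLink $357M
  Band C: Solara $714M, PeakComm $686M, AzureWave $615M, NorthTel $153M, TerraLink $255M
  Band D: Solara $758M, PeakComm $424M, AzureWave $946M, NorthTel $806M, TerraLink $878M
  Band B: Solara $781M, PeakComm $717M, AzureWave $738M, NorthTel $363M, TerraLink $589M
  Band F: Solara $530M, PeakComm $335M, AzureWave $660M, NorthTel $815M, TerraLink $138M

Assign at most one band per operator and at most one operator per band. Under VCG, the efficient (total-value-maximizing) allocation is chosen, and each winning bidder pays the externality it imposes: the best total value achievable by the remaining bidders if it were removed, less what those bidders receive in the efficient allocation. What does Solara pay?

Solara pays $31M.

Efficient allocation: Solara→Band B ($781M), PeakComm→Band C ($686M), AzureWave→Band G ($838M), NorthTel→Band F ($815M), TerraLink→Band D ($878M); total welfare W = $3998M.
Solara receives Band B at value $781M, so the others get W − 781 = $3217M.
Without Solara: best allocation of the remaining 4 bidders over all 5 bands is PeakComm→Band B ($717M), AzureWave→Band G ($838M), NorthTel→Band F ($815M), TerraLink→Band D ($878M), total $3248M.
VCG payment = (others' best without Solara) − (others' welfare with Solara) = 3248 − 3217 = $31M.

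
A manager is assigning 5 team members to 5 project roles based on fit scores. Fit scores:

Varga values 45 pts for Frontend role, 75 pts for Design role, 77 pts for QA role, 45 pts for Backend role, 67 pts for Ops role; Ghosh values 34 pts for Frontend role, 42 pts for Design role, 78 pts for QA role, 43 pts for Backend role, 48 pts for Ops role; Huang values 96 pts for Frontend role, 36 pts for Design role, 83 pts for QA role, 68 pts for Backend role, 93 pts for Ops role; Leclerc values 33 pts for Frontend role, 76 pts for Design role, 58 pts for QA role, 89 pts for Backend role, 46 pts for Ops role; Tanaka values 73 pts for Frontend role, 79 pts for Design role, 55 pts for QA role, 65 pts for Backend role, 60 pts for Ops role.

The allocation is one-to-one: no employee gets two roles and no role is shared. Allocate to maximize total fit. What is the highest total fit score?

Treat this as an assignment problem: match each employee to one role.
Optimal: Varga→Ops role (67 pts), Ghosh→QA role (78 pts), Huang→Frontend role (96 pts), Leclerc→Backend role (89 pts), Tanaka→Design role (79 pts) — total 67+78+96+89+79 = 409 pts.
Row-greedy (each employee in turn takes its best remaining role) gives 389 pts, worse by 20.
Next-best assignment: Varga→Design role, Ghosh→QA role, Huang→Ops role, Leclerc→Backend role, Tanaka→Frontend role = 408 pts.
Swapping Huang↔Ghosh (Huang→QA role 83 pts, Ghosh→Frontend role 34 pts) loses 57.

Maximum total: 409 pts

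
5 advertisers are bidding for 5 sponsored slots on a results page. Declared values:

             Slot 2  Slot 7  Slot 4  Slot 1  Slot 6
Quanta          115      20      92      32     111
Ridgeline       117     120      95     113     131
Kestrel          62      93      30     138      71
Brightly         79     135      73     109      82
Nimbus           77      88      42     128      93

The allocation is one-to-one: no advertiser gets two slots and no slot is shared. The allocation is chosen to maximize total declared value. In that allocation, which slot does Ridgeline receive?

This is a one-to-one assignment (maximum-weight bipartite matching).
Optimal: Quanta→Slot 2 ($115), Ridgeline→Slot 4 ($95), Kestrel→Slot 1 ($138), Brightly→Slot 7 ($135), Nimbus→Slot 6 ($93) — total 115+95+138+135+93 = $576.
Next-best assignment: Quanta→Slot 4, Ridgeline→Slot 2, Kestrel→Slot 1, Brightly→Slot 7, Nimbus→Slot 6 = $575.
Swapping Ridgeline↔Quanta (Ridgeline→Slot 2 $117, Quanta→Slot 4 $92) loses 1.
Ridgeline's own top slot is Slot 6 ($131), but forcing Ridgeline→Slot 6 and reassigning the rest optimally gives only $573 — worse by 3.

Ridgeline receives Slot 4.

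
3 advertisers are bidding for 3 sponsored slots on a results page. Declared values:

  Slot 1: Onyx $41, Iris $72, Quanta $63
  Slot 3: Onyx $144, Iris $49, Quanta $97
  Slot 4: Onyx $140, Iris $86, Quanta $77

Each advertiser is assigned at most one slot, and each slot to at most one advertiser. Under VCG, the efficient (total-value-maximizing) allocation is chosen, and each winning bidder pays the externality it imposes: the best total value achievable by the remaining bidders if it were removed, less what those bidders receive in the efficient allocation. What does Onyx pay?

Onyx pays $14.

Efficient allocation: Onyx→Slot 4 ($140), Iris→Slot 1 ($72), Quanta→Slot 3 ($97); total welfare W = $309.
Onyx receives Slot 4 at value $140, so the others get W − 140 = $169.
Without Onyx: best allocation of the remaining 2 bidders over all 3 slots is Iris→Slot 4 ($86), Quanta→Slot 3 ($97), total $183.
VCG payment = (others' best without Onyx) − (others' welfare with Onyx) = 183 − 169 = $14.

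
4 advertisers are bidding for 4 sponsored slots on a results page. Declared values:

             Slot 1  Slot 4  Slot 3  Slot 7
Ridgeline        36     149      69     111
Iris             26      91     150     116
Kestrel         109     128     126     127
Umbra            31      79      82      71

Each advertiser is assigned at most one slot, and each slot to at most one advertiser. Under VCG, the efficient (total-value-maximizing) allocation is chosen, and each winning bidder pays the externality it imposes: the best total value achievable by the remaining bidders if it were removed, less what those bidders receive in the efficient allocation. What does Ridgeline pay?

Efficient allocation: Ridgeline→Slot 4 ($149), Iris→Slot 3 ($150), Kestrel→Slot 1 ($109), Umbra→Slot 7 ($71); total welfare W = $479.
Ridgeline receives Slot 4 at value $149, so the others get W − 149 = $330.
Without Ridgeline: best allocation of the remaining 3 bidders over all 4 slots is Iris→Slot 3 ($150), Kestrel→Slot 7 ($127), Umbra→Slot 4 ($79), total $356.
VCG payment = (others' best without Ridgeline) − (others' welfare with Ridgeline) = 356 − 330 = $26.

Ridgeline pays $26.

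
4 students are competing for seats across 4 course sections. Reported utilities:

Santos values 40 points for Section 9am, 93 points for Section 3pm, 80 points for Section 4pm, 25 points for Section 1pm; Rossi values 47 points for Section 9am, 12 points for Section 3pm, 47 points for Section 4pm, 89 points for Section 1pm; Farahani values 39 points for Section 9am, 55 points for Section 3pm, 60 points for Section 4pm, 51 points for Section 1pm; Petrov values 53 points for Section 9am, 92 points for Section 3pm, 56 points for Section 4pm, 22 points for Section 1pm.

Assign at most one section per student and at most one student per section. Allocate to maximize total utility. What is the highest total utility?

Max total: 300 points

Optimal: Santos→Section 4pm (80 points), Rossi→Section 1pm (89 points), Farahani→Section 9am (39 points), Petrov→Section 3pm (92 points) — total 80+89+39+92 = 300 points.
No other one-to-one assignment exceeds 300 points.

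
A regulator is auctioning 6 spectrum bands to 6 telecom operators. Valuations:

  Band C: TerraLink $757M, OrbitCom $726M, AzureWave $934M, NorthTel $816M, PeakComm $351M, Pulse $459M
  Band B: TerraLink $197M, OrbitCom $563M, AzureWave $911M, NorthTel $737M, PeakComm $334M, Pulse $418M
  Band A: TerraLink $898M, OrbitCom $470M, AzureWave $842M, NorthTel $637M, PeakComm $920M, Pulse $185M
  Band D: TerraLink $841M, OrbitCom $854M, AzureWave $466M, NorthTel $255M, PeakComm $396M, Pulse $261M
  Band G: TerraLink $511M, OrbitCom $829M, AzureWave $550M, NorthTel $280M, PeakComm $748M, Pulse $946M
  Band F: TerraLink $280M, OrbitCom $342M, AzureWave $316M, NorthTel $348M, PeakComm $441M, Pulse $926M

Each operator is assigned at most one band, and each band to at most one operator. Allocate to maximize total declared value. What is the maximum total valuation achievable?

Treat this as an assignment problem: match each operator to one band.
Optimal: TerraLink→Band D ($841M), OrbitCom→Band G ($829M), AzureWave→Band B ($911M), NorthTel→Band C ($816M), PeakComm→Band A ($920M), Pulse→Band F ($926M) — total 841+829+911+816+920+926 = $5243M.
Max-entry greedy (repeatedly take the single best remaining cell) gives $4671M, worse by 572.
Next-best assignment: TerraLink→Band D, OrbitCom→Band G, AzureWave→Band C, NorthTel→Band B, PeakComm→Band A, Pulse→Band F = $5187M.

Max total: $5243M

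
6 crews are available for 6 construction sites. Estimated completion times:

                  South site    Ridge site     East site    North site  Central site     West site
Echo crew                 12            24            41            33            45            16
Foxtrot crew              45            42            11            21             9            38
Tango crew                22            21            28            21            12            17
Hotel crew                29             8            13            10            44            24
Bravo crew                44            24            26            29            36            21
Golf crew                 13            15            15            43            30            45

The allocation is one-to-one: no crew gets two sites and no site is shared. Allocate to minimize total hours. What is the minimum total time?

Treat this as an assignment problem: match each crew to one site.
Optimal: Echo crew→South site (12 hours), Foxtrot crew→East site (11 hours), Tango crew→Central site (12 hours), Hotel crew→North site (10 hours), Bravo crew→West site (21 hours), Golf crew→Ridge site (15 hours) — total 12+11+12+10+21+15 = 81 hours.
Row-greedy (each crew in turn takes its cheapest remaining site) gives 115 hours, worse by 34.
Next-best assignment: Echo crew→South site, Foxtrot crew→Central site, Tango crew→North site, Hotel crew→Ridge site, Bravo crew→West site, Golf crew→East site = 86 hours.
Swapping Hotel crew↔Echo crew (Hotel crew→South site 29 hours, Echo crew→North site 33 hours) adds 40.
Checked against all permutations: 81 hours is optimal.

Minimum total: 81 hours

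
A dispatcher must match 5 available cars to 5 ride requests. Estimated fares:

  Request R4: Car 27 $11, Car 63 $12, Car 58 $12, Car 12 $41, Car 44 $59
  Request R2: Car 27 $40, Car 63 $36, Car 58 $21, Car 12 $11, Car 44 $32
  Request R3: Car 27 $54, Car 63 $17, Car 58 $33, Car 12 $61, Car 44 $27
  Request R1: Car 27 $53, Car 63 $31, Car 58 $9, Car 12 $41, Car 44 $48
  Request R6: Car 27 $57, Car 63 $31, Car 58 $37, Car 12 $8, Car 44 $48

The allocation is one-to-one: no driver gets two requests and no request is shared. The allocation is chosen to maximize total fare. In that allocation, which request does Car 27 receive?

Car 27 receives Request R1.

Treat this as an assignment problem: match each driver to one request.
Optimal: Car 27→Request R1 ($53), Car 63→Request R2 ($36), Car 58→Request R6 ($37), Car 12→Request R3 ($61), Car 44→Request R4 ($59) — total 53+36+37+61+59 = $246.
Row-greedy (each driver in turn takes its best remaining request) gives $215, worse by 31.
Car 27's own top request is Request R6 ($57), but forcing Car 27→Request R6 and reassigning the rest optimally gives only $229 — worse by 17.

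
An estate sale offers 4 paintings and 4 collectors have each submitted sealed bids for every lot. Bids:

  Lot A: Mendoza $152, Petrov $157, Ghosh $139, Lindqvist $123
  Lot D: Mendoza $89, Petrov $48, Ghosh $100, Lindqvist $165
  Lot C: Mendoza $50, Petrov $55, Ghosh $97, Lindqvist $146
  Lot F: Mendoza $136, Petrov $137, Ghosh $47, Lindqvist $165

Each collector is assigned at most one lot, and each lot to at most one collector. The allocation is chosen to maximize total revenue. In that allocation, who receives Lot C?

Ghosh receives Lot C.

Optimal: Mendoza→Lot F ($136), Petrov→Lot A ($157), Ghosh→Lot C ($97), Lindqvist→Lot D ($165) — total 136+157+97+165 = $555.
Row-greedy (each collector in turn takes its best remaining lot) gives $535, worse by 20.
Every other assignment is strictly worse.
Ghosh's own top lot is Lot A ($139), but forcing Ghosh→Lot A and reassigning the rest optimally gives only $511 — worse by 44.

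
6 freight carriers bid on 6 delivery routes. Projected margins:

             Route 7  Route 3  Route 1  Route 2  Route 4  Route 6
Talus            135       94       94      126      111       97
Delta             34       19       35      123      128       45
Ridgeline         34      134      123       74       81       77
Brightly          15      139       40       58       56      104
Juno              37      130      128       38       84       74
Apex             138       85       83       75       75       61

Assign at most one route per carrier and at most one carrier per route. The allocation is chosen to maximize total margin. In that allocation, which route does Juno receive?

Juno receives Route 1.

Treat this as an assignment problem: match each carrier to one route.
Optimal: Talus→Route 2 ($126k), Delta→Route 4 ($128k), Ridgeline→Route 3 ($134k), Brightly→Route 6 ($104k), Juno→Route 1 ($128k), Apex→Route 7 ($138k) — total 126+128+134+104+128+138 = $758k.
Row-greedy (each carrier in turn takes its best remaining route) gives $704k, worse by 54.
Juno's own top route is Route 3 ($130k), but forcing Juno→Route 3 and reassigning the rest optimally gives only $749k — worse by 9.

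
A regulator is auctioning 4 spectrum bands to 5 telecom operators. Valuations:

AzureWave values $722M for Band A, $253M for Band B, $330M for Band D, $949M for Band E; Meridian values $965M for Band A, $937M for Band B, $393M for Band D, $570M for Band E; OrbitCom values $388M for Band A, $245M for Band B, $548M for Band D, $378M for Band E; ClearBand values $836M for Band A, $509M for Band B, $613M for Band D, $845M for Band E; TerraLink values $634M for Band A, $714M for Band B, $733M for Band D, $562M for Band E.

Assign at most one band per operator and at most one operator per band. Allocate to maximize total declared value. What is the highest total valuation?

Treat this as an assignment problem: match each operator to one band.
Optimal: ClearBand→Band A ($836M), Meridian→Band B ($937M), TerraLink→Band D ($733M), AzureWave→Band E ($949M) — total 836+937+733+949 = $3455M.
Column-greedy (each band in turn goes to its best remaining operator) gives $3241M, worse by 214.
Next-best assignment: ClearBand→Band A, Meridian→Band B, OrbitCom→Band D, AzureWave→Band E = $3270M.
Checked against all permutations: $3455M is optimal.

Maximum total: $3455M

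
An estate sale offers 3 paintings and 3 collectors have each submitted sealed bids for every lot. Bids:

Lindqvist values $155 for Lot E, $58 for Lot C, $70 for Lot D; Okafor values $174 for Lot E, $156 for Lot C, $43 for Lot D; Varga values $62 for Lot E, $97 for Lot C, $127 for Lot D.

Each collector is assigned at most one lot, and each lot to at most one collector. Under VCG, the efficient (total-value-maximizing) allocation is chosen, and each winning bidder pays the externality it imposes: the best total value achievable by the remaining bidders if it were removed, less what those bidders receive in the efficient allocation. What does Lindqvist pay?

Efficient allocation: Lindqvist→Lot E ($155), Okafor→Lot C ($156), Varga→Lot D ($127); total welfare W = $438.
Lindqvist receives Lot E at value $155, so the others get W − 155 = $283.
Without Lindqvist: best allocation of the remaining 2 bidders over all 3 lots is Okafor→Lot E ($174), Varga→Lot D ($127), total $301.
VCG payment = (others' best without Lindqvist) − (others' welfare with Lindqvist) = 301 − 283 = $18.

Lindqvist pays $18.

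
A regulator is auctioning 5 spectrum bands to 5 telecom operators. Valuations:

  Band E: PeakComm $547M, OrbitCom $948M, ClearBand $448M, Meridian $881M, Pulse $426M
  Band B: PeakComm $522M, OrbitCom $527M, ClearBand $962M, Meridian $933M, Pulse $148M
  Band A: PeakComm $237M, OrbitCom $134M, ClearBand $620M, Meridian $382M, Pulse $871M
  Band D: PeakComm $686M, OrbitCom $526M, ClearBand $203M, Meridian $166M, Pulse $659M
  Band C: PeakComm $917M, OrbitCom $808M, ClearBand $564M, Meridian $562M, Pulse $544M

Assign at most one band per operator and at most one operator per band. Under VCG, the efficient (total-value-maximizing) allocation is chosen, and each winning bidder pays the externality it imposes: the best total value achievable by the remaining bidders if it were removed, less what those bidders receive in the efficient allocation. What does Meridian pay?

Meridian pays $371M.

Efficient allocation: PeakComm→Band D ($686M), OrbitCom→Band C ($808M), ClearBand→Band B ($962M), Meridian→Band E ($881M), Pulse→Band A ($871M); total welfare W = $4208M.
Meridian receives Band E at value $881M, so the others get W − 881 = $3327M.
Without Meridian: best allocation of the remaining 4 bidders over all 5 bands is PeakComm→Band C ($917M), OrbitCom→Band E ($948M), ClearBand→Band B ($962M), Pulse→Band A ($871M), total $3698M.
VCG payment = (others' best without Meridian) − (others' welfare with Meridian) = 3698 − 3327 = $371M.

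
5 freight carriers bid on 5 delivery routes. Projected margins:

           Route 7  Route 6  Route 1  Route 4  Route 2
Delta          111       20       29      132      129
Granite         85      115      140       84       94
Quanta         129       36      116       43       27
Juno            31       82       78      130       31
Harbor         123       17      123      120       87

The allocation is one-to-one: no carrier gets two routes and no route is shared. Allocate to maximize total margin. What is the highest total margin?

Maximum total: $626k

Optimal: Delta→Route 2 ($129k), Granite→Route 6 ($115k), Quanta→Route 7 ($129k), Juno→Route 4 ($130k), Harbor→Route 1 ($123k) — total 129+115+129+130+123 = $626k.
Max-entry greedy (repeatedly take the single best remaining cell) gives $570k, worse by 56.
No other one-to-one assignment exceeds $626k.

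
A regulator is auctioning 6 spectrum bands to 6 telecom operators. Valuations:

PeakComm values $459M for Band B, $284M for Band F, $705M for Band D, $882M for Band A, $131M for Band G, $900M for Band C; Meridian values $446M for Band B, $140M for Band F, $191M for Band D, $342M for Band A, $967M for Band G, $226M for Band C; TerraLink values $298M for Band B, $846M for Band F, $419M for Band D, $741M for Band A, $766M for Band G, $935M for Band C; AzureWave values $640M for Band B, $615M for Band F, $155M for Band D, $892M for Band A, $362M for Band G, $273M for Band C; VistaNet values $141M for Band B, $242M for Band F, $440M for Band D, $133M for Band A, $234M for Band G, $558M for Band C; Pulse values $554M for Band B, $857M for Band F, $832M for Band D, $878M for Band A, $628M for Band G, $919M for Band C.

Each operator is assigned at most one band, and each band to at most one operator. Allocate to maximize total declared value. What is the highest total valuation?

Maximum total: $4725M

Treat this as an assignment problem: match each operator to one band.
Optimal: PeakComm→Band A ($882M), Meridian→Band G ($967M), TerraLink→Band F ($846M), AzureWave→Band B ($640M), VistaNet→Band C ($558M), Pulse→Band D ($832M) — total 882+967+846+640+558+832 = $4725M.
Max-entry greedy (repeatedly take the single best remaining cell) gives $4497M, worse by 228.
Swapping Meridian↔PeakComm (Meridian→Band A $342M, PeakComm→Band G $131M) loses 1376.
Checked against all permutations: $4725M is optimal.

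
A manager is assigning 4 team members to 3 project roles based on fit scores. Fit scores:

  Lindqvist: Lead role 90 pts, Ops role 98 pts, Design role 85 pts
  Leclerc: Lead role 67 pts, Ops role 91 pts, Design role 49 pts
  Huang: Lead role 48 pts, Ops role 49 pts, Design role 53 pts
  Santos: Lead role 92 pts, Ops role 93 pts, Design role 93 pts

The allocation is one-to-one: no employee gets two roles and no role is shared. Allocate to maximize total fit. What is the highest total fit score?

This is a one-to-one assignment (maximum-weight bipartite matching).
Optimal: Lindqvist→Lead role (90 pts), Leclerc→Ops role (91 pts), Santos→Design role (93 pts) — total 90+91+93 = 274 pts.
Max-entry greedy (repeatedly take the single best remaining cell) gives 258 pts, worse by 16.

Maximum total: 274 pts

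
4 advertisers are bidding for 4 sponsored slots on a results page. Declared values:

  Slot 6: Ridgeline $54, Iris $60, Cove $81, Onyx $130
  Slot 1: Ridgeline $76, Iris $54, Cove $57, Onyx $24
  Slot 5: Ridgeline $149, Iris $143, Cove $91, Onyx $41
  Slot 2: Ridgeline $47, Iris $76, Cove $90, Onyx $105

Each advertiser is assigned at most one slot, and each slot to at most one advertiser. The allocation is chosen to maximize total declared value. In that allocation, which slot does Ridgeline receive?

Optimal: Ridgeline→Slot 1 ($76), Iris→Slot 5 ($143), Cove→Slot 2 ($90), Onyx→Slot 6 ($130) — total 76+143+90+130 = $439.
Row-greedy (each advertiser in turn takes its best remaining slot) gives $330, worse by 109.
Swapping Onyx↔Iris (Onyx→Slot 5 $41, Iris→Slot 6 $60) loses 172.
Ridgeline's own top slot is Slot 5 ($149), but forcing Ridgeline→Slot 5 and reassigning the rest optimally gives only $423 — worse by 16.

Ridgeline receives Slot 1.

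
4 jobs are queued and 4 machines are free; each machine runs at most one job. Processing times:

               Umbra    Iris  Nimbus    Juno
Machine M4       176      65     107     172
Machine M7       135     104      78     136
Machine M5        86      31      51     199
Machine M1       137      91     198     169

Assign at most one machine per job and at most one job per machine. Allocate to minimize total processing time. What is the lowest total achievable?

Optimal: Umbra→Machine M1 (137 min), Iris→Machine M4 (65 min), Nimbus→Machine M5 (51 min), Juno→Machine M7 (136 min) — total 137+65+51+136 = 389 min.
Every other assignment is strictly worse.

Minimum total: 389 min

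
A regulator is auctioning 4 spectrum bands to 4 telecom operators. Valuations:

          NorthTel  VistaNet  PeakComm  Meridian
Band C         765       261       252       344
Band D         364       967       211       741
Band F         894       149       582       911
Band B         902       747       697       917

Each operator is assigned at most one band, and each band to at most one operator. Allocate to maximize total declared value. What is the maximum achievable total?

Maximum total: $3340M

This is a one-to-one assignment (maximum-weight bipartite matching).
Optimal: NorthTel→Band C ($765M), VistaNet→Band D ($967M), PeakComm→Band B ($697M), Meridian→Band F ($911M) — total 765+967+697+911 = $3340M.
Max-entry greedy (repeatedly take the single best remaining cell) gives $3030M, worse by 310.
Next-best assignment: NorthTel→Band C, VistaNet→Band D, PeakComm→Band F, Meridian→Band B = $3231M.
No other one-to-one assignment exceeds $3340M.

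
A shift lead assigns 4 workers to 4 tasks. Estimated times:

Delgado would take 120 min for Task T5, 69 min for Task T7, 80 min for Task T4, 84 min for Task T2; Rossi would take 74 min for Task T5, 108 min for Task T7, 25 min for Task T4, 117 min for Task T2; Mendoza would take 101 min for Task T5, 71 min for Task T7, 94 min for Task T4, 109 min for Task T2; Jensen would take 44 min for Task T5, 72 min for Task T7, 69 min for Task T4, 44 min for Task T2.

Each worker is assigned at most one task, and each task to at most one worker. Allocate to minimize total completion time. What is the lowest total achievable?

Treat this as an assignment problem: match each worker to one task.
Optimal: Delgado→Task T2 (84 min), Rossi→Task T4 (25 min), Mendoza→Task T7 (71 min), Jensen→Task T5 (44 min) — total 84+25+71+44 = 224 min.
Min-entry greedy (repeatedly take the single cheapest remaining cell) gives 247 min, worse by 23.
Checked against all permutations: 224 min is optimal.

Minimum total: 224 min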